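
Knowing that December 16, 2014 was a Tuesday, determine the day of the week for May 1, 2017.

Monday

December 16, 2014 → December 16, 2015: 365 days.
December 16, 2015 → December 16, 2016: 366 days (2016 is a leap year).
December 2016: 31 − 16 = 15 days remain.
Then January (31), February 2017 (28), March (31), April (30): 31 + 28 + 31 + 30 = 120 days.
May 1, 2017: 1 day.
Residual: 136 days.
Total: 867 days.
867 mod 7 = 6, so 6 days after Tuesday is Monday.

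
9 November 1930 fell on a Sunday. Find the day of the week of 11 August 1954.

From November 9, 1930 to November 9, 1953: 23 years, of which 6 contain a Feb 29 — 17×365 + 6×366 = 8401 days.
November 1953: 30 − 9 = 21 days remain.
Then December (31), January (31), February 1954 (28), March (31), April (30), May (31), June (30), July (31): 31 + 31 + 28 + 31 + 30 + 31 + 30 + 31 = 243 days.
August 1–11, 1954: 11 days.
Residual: 275 days.
Total: 8676 days.
8676 mod 7 = 3, so 3 days after Sunday is Wednesday.

Wednesday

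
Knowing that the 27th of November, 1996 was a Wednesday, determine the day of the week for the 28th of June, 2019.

Friday

Day-of-year of November 27, 1996: 332.
Day-of-year of June 28, 2019: 179.
1996 has 366 days, so 366 − 332 = 34 days remain in 1996.
Full years 1997–2018: 17 common + 5 leap = 17×365 + 5×366 = 8035 days.
Total: 34 + 8035 + 179 = 8248 days.
8248 mod 7 = 2, so 2 days after Wednesday is Friday.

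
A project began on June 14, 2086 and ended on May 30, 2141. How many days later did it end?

20073

Day-of-year of June 14, 2086: 165.
Day-of-year of May 30, 2141: 150.
2086 has 365 days, so 365 − 165 = 200 days remain in 2086.
Full years 2087–2140: 41 common + 13 leap = 41×365 + 13×366 = 19723 days.
Total: 200 + 19723 + 150 = 20073 days.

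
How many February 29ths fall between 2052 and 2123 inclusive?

17

Years divisible by 4: 2052, 2056, …, 2120 — 18 in all.
Of these, 2100 is divisible by 100 but not 400, so not leap.
Leap years: 18 − 1 = 17.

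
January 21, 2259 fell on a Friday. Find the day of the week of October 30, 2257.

Count forward from the earlier date (October 30, 2257) to the later (January 21, 2259):
October 2257: 31 − 30 = 1 day remains.
Then 14 full months totalling 426 days.
January 1–21, 2259: 21 days.
Total: 1 + 426 + 21 = 448 days.
448 is a multiple of 7, so October 30, 2257 falls on the same weekday: Friday.

Friday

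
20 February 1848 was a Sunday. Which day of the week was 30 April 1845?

Wednesday

Count forward from the earlier date (April 30, 1845) to the later (February 20, 1848):
April 30, 1845 → April 30, 1846: 365 days.
April 30, 1846 → April 30, 1847: 365 days.
April 1847: 30 − 30 = 0 days remain.
Then 9 full months totalling 276 days.
February 1–20, 1848: 20 days (1848 is a leap year).
Residual: 296 days.
Total: 1026 days.
1026 mod 7 = 4, so 4 days before Sunday is Wednesday.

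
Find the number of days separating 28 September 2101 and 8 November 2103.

771

Day-of-year of September 28, 2101: 271.
Day-of-year of November 8, 2103: 312.
2101 has 365 days, so 365 − 271 = 94 days remain in 2101.
Full years: 2102: 365. Sum = 365.
Total: 94 + 365 + 312 = 771 days.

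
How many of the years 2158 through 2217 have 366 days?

Years divisible by 4: 2160, 2164, …, 2216 — 15 in all.
Of these, 2200 is divisible by 100 but not 400, so not leap.
Leap years: 15 − 1 = 14.

14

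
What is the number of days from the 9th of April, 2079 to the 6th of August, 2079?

April 2079: 30 − 9 = 21 days remain.
Then May (31), June (30), July (31): 31 + 30 + 31 = 92 days.
August 1–6, 2079: 6 days.
Total: 21 + 92 + 6 = 119 days.

119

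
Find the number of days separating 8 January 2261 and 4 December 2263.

1060

January 8, 2261 → January 8, 2262: 365 days.
January 8, 2262 → January 8, 2263: 365 days.
January 2263: 31 − 8 = 23 days remain.
Then 10 full months totalling 303 days.
December 1–4, 2263: 4 days.
Residual: 330 days.
Total: 1060 days.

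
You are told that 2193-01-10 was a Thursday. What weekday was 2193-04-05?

January 2193: 31 − 10 = 21 days remain.
Then February 2193 (28), March (31): 28 + 31 = 59 days.
April 1–5, 2193: 5 days.
Total: 21 + 59 + 5 = 85 days.
85 mod 7 = 1, so 1 day after Thursday is Friday.

Friday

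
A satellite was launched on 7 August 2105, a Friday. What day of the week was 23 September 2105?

August 2105: 31 − 7 = 24 days remain.
September 1–23, 2105: 23 days.
Total: 24 + 23 = 47 days.
47 mod 7 = 5, so 5 days after Friday is Wednesday.

Wednesday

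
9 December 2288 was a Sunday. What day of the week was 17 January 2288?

Tuesday

Count forward from the earlier date (January 17, 2288) to the later (December 9, 2288):
January 2288: 31 − 17 = 14 days remain.
Then 10 full months totalling 304 days.
December 1–9, 2288: 9 days.
Total: 14 + 304 + 9 = 327 days.
327 mod 7 = 5, so 5 days before Sunday is Tuesday.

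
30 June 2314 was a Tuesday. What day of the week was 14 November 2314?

June 2314: 30 − 30 = 0 days remain.
Then July (31), August (31), September (30), October (31): 31 + 31 + 30 + 31 = 123 days.
November 1–14, 2314: 14 days.
Total: 0 + 123 + 14 = 137 days.
137 mod 7 = 4, so 4 days after Tuesday is Saturday.

Saturday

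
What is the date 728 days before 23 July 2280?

26 July 2278

Count 728 days before July 23, 2280:
July 2278: 31 − 26 = 5 days remain.
Then 23 full months totalling 700 days.
July 1–23, 2280: 23 days.
Total: 5 + 700 + 23 = 728 days.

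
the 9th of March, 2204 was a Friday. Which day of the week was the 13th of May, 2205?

Monday

Day-of-year of March 9, 2204: 69.
Day-of-year of May 13, 2205: 133.
2204 has 366 days, so 366 − 69 = 297 days remain in 2204.
Total: 297 + 133 = 430 days.
430 mod 7 = 3, so 3 days after Friday is Monday.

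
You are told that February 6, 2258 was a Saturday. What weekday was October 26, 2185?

Count forward from the earlier date (October 26, 2185) to the later (February 6, 2258):
Day-of-year of October 26, 2185: 299.
Day-of-year of February 6, 2258: 37.
2185 has 365 days, so 365 − 299 = 66 days remain in 2185.
Full years 2186–2257: 55 common + 17 leap = 55×365 + 17×366 = 26297 days.
Total: 66 + 26297 + 37 = 26400 days.
26400 mod 7 = 3, so 3 days before Saturday is Wednesday.

Wednesday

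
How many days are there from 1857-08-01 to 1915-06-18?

21139

From August 1, 1857 to August 1, 1914: 57 years, of which 13 contain a Feb 29 — 44×365 + 13×366 = 20818 days.
(1900 is not a leap year (divisible by 100 but not 400).)
August 1914: 31 − 1 = 30 days remain.
Then 9 full months totalling 273 days.
June 1–18, 1915: 18 days.
Residual: 321 days.
Total: 21139 days.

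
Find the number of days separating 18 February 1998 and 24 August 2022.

From February 18, 1998 to February 18, 2022: 24 years, of which 6 contain a Feb 29 — 18×365 + 6×366 = 8766 days.
(2000 is a leap year (divisible by 400).)
February 2022: 28 − 18 = 10 days remain (2022 is not a leap year, so February has 28 days).
Then March (31), April (30), May (31), June (30), July (31): 31 + 30 + 31 + 30 + 31 = 153 days.
August 1–24, 2022: 24 days.
Residual: 187 days.
Total: 8953 days.

8953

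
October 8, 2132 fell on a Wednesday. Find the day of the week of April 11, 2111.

Saturday

Count forward from the earlier date (April 11, 2111) to the later (October 8, 2132):
From April 11, 2111 to April 11, 2132: 21 years, of which 6 contain a Feb 29 — 15×365 + 6×366 = 7671 days.
April 2132: 30 − 11 = 19 days remain.
Then May (31), June (30), July (31), August (31), September (30): 31 + 30 + 31 + 31 + 30 = 153 days.
October 1–8, 2132: 8 days.
Residual: 180 days.
Total: 7851 days.
7851 mod 7 = 4, so 4 days before Wednesday is Saturday.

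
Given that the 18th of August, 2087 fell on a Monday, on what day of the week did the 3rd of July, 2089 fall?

Sunday

Day-of-year of August 18, 2087: 230.
Day-of-year of July 3, 2089: 184.
2087 has 365 days, so 365 − 230 = 135 days remain in 2087.
Full years: 2088: 366. Sum = 366.
Total: 135 + 366 + 184 = 685 days.
685 mod 7 = 6, so 6 days after Monday is Sunday.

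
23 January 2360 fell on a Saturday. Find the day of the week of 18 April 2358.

Friday

Count forward from the earlier date (April 18, 2358) to the later (January 23, 2360):
Day-of-year of April 18, 2358: 108.
Day-of-year of January 23, 2360: 23.
2358 has 365 days, so 365 − 108 = 257 days remain in 2358.
Full years: 2359: 365. Sum = 365.
Total: 257 + 365 + 23 = 645 days.
645 mod 7 = 1, so 1 day before Saturday is Friday.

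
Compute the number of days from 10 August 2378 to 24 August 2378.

Within August 2378: 24 − 10 = 14 days.

14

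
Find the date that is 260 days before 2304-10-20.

2304-02-03

Count 260 days before October 20, 2304:
February 2304: 29 − 3 = 26 days remain (2304 is a leap year, so February has 29 days).
Then March (31), April (30), May (31), June (30), July (31), August (31), September (30): 31 + 30 + 31 + 30 + 31 + 31 + 30 = 214 days.
October 1–20, 2304: 20 days.
Total: 26 + 214 + 20 = 260 days.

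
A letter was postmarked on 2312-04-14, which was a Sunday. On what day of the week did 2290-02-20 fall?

Count forward from the earlier date (February 20, 2290) to the later (April 14, 2312):
Day-of-year of February 20, 2290: 51.
Day-of-year of April 14, 2312: 105.
2290 has 365 days, so 365 − 51 = 314 days remain in 2290.
Full years 2291–2311: 17 common + 4 leap = 17×365 + 4×366 = 7669 days.
Total: 314 + 7669 + 105 = 8088 days.
8088 mod 7 = 3, so 3 days before Sunday is Thursday.

Thursday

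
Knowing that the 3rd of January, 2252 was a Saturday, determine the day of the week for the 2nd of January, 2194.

Thursday

Count forward from the earlier date (January 2, 2194) to the later (January 3, 2252):
From January 2, 2194 to January 2, 2252: 58 years, of which 13 contain a Feb 29 — 45×365 + 13×366 = 21183 days.
(2200 is not a leap year (divisible by 100 but not 400).)
Within January 2252: 3 − 2 = 1 day.
Total: 21184 days.
21184 mod 7 = 2, so 2 days before Saturday is Thursday.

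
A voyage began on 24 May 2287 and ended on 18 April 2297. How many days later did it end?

3617

Day-of-year of May 24, 2287: 144.
Day-of-year of April 18, 2297: 108.
2287 has 365 days, so 365 − 144 = 221 days remain in 2287.
Full years 2288–2296: 6 common + 3 leap = 6×365 + 3×366 = 3288 days.
Total: 221 + 3288 + 108 = 3617 days.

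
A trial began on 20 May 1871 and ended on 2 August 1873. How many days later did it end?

May 20, 1871 → May 20, 1872: 366 days (1872 is a leap year).
May 20, 1872 → May 20, 1873: 365 days.
May 1873: 31 − 20 = 11 days remain.
Then June (30), July (31): 30 + 31 = 61 days.
August 1–2, 1873: 2 days.
Residual: 74 days.
Total: 805 days.

805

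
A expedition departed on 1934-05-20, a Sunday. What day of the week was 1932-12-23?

Count forward from the earlier date (December 23, 1932) to the later (May 20, 1934):
December 1932: 31 − 23 = 8 days remain.
Then 16 full months totalling 485 days.
May 1–20, 1934: 20 days.
Total: 8 + 485 + 20 = 513 days.
513 mod 7 = 2, so 2 days before Sunday is Friday.

Friday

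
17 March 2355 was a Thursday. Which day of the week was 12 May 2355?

March 2355: 31 − 17 = 14 days remain.
Then April (30): 30 days.
May 1–12, 2355: 12 days.
Total: 14 + 30 + 12 = 56 days.
56 is a multiple of 7, so 12 May 2355 falls on the same weekday: Thursday.

Thursday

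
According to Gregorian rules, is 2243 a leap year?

2243 is not a leap year.

No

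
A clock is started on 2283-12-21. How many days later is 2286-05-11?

Day-of-year of December 21, 2283: 355.
Day-of-year of May 11, 2286: 131.
2283 has 365 days, so 365 − 355 = 10 days remain in 2283.
Full years: 2284: 366; 2285: 365. Sum = 731.
Total: 10 + 731 + 131 = 872 days.

872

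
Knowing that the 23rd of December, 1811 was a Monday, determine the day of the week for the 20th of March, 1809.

Monday

Count forward from the earlier date (March 20, 1809) to the later (December 23, 1811):
March 20, 1809 → March 20, 1810: 365 days.
March 20, 1810 → March 20, 1811: 365 days.
March 1811: 31 − 20 = 11 days remain.
Then April (30), May (31), June (30), July (31), August (31), September (30), October (31), November (30): 30 + 31 + 30 + 31 + 31 + 30 + 31 + 30 = 244 days.
December 1–23, 1811: 23 days.
Residual: 278 days.
Total: 1008 days.
1008 is a multiple of 7, so the 20th of March, 1809 falls on the same weekday: Monday.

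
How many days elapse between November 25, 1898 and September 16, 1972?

From November 25, 1898 to November 25, 1971: 73 years, of which 17 contain a Feb 29 — 56×365 + 17×366 = 26662 days.
(1900 is not a leap year (divisible by 100 but not 400).)
November 1971: 30 − 25 = 5 days remain.
Then 9 full months totalling 275 days.
September 1–16, 1972: 16 days.
Residual: 296 days.
Total: 26958 days.

26958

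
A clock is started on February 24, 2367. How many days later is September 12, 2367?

February 2367: 28 − 24 = 4 days remain (2367 is not a leap year, so February has 28 days).
Then March (31), April (30), May (31), June (30), July (31), August (31): 31 + 30 + 31 + 30 + 31 + 31 = 184 days.
September 1–12, 2367: 12 days.
Total: 4 + 184 + 12 = 200 days.

200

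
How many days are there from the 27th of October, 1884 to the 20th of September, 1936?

From October 27, 1884 to October 27, 1935: 51 years, of which 11 contain a Feb 29 — 40×365 + 11×366 = 18626 days.
(1900 is not a leap year (divisible by 100 but not 400).)
October 1935: 31 − 27 = 4 days remain.
Then 10 full months totalling 305 days.
September 1–20, 1936: 20 days.
Residual: 329 days.
Total: 18955 days.

18955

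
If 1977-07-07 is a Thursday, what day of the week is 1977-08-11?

July 1977: 31 − 7 = 24 days remain.
August 1–11, 1977: 11 days.
Total: 24 + 11 = 35 days.
35 is a multiple of 7, so 1977-08-11 falls on the same weekday: Thursday.

Thursday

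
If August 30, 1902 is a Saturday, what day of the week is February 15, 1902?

Count forward from the earlier date (February 15, 1902) to the later (August 30, 1902):
February 1902: 28 − 15 = 13 days remain (1902 is not a leap year, so February has 28 days).
Then March (31), April (30), May (31), June (30), July (31): 31 + 30 + 31 + 30 + 31 = 153 days.
August 1–30, 1902: 30 days.
Total: 13 + 153 + 30 = 196 days.
196 is a multiple of 7, so February 15, 1902 falls on the same weekday: Saturday.

Saturday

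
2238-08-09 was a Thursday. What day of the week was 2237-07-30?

Sunday

Count forward from the earlier date (July 30, 2237) to the later (August 9, 2238):
July 30, 2237 → July 30, 2238: 365 days.
July 2238: 31 − 30 = 1 day remains.
August 1–9, 2238: 9 days.
Residual: 10 days.
Total: 375 days.
375 mod 7 = 4, so 4 days before Thursday is Sunday.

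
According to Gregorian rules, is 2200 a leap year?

No

2200 is not a leap year (divisible by 100 but not 400).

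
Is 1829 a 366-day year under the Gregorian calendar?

1829 is not a leap year.

No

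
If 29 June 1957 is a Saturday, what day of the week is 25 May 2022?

Day-of-year of June 29, 1957: 180.
Day-of-year of May 25, 2022: 145.
1957 has 365 days, so 365 − 180 = 185 days remain in 1957.
Full years 1958–2021: 48 common + 16 leap = 48×365 + 16×366 = 23376 days.
Total: 185 + 23376 + 145 = 23706 days.
23706 mod 7 = 4, so 4 days after Saturday is Wednesday.

Wednesday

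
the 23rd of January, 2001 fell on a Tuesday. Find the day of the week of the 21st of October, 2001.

Sunday

January 2001: 31 − 23 = 8 days remain.
Then February 2001 (28), March (31), April (30), May (31), June (30), July (31), August (31), September (30): 28 + 31 + 30 + 31 + 30 + 31 + 31 + 30 = 242 days.
October 1–21, 2001: 21 days.
Total: 8 + 242 + 21 = 271 days.
271 mod 7 = 5, so 5 days after Tuesday is Sunday.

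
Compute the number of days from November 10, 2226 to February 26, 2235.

3030

Day-of-year of November 10, 2226: 314.
Day-of-year of February 26, 2235: 57.
2226 has 365 days, so 365 − 314 = 51 days remain in 2226.
Full years 2227–2234: 6 common + 2 leap = 6×365 + 2×366 = 2922 days.
Total: 51 + 2922 + 57 = 3030 days.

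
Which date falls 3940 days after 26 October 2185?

9 August 2196

Count 3940 days after October 26, 2185:
From October 26, 2185 to October 26, 2195: 10 years, of which 2 contain a Feb 29 — 8×365 + 2×366 = 3652 days.
October 2195: 31 − 26 = 5 days remain.
Then 9 full months totalling 274 days.
August 1–9, 2196: 9 days.
Residual: 288 days.
Total: 3940 days.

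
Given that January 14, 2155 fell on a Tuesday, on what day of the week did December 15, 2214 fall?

Thursday

From January 14, 2155 to January 14, 2214: 59 years, of which 14 contain a Feb 29 — 45×365 + 14×366 = 21549 days.
(2200 is not a leap year (divisible by 100 but not 400).)
January 2214: 31 − 14 = 17 days remain.
Then 10 full months totalling 303 days.
December 1–15, 2214: 15 days.
Residual: 335 days.
Total: 21884 days.
21884 mod 7 = 2, so 2 days after Tuesday is Thursday.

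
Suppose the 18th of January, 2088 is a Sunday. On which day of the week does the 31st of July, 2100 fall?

Saturday

From January 18, 2088 to January 18, 2100: 12 years, of which 3 contain a Feb 29 — 9×365 + 3×366 = 4383 days.
January 2100: 31 − 18 = 13 days remain.
Then February 2100 (28), March (31), April (30), May (31), June (30): 28 + 31 + 30 + 31 + 30 = 150 days.
July 1–31, 2100: 31 days.
Residual: 194 days.
Total: 4577 days.
4577 mod 7 = 6, so 6 days after Sunday is Saturday.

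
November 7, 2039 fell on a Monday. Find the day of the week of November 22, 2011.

Tuesday

Count forward from the earlier date (November 22, 2011) to the later (November 7, 2039):
Day-of-year of November 22, 2011: 326.
Day-of-year of November 7, 2039: 311.
2011 has 365 days, so 365 − 326 = 39 days remain in 2011.
Full years 2012–2038: 20 common + 7 leap = 20×365 + 7×366 = 9862 days.
Total: 39 + 9862 + 311 = 10212 days.
10212 mod 7 = 6, so 6 days before Monday is Tuesday.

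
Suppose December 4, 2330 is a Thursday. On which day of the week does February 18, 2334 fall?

December 4, 2330 → December 4, 2331: 365 days.
December 4, 2331 → December 4, 2332: 366 days (2332 is a leap year).
December 4, 2332 → December 4, 2333: 365 days.
December 2333: 31 − 4 = 27 days remain.
Then January (31): 31 days.
February 1–18, 2334: 18 days (2334 is not a leap year).
Residual: 76 days.
Total: 1172 days.
1172 mod 7 = 3, so 3 days after Thursday is Sunday.

Sunday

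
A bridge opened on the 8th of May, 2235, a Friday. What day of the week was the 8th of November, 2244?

Friday

From May 8, 2235 to May 8, 2244: 9 years, of which 3 contain a Feb 29 — 6×365 + 3×366 = 3288 days.
May 2244: 31 − 8 = 23 days remain.
Then June (30), July (31), August (31), September (30), October (31): 30 + 31 + 31 + 30 + 31 = 153 days.
November 1–8, 2244: 8 days.
Residual: 184 days.
Total: 3472 days.
3472 is a multiple of 7, so the 8th of November, 2244 falls on the same weekday: Friday.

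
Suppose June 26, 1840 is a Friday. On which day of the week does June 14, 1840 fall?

Sunday

Count forward from the earlier date (June 14, 1840) to the later (June 26, 1840):
Within June 1840: 26 − 14 = 12 days.
12 mod 7 = 5, so 5 days before Friday is Sunday.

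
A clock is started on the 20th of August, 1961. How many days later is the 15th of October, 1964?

Day-of-year of August 20, 1961: 232.
Day-of-year of October 15, 1964: 289.
1961 has 365 days, so 365 − 232 = 133 days remain in 1961.
Full years: 1962: 365; 1963: 365. Sum = 730.
Total: 133 + 730 + 289 = 1152 days.

1152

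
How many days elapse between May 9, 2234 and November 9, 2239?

2010

Day-of-year of May 9, 2234: 129.
Day-of-year of November 9, 2239: 313.
2234 has 365 days, so 365 − 129 = 236 days remain in 2234.
Full years: 2235: 365; 2236: 366; 2237: 365; 2238: 365. Sum = 1461.
Total: 236 + 1461 + 313 = 2010 days.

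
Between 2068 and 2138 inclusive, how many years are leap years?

17

Years divisible by 4: 2068, 2072, …, 2136 — 18 in all.
Of these, 2100 is divisible by 100 but not 400, so not leap.
Leap years: 18 − 1 = 17.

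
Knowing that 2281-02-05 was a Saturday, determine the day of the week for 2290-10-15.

Wednesday

From February 5, 2281 to February 5, 2290: 9 years, of which 2 contain a Feb 29 — 7×365 + 2×366 = 3287 days.
February 2290: 28 − 5 = 23 days remain (2290 is not a leap year, so February has 28 days).
Then March (31), April (30), May (31), June (30), July (31), August (31), September (30): 31 + 30 + 31 + 30 + 31 + 31 + 30 = 214 days.
October 1–15, 2290: 15 days.
Residual: 252 days.
Total: 3539 days.
3539 mod 7 = 4, so 4 days after Saturday is Wednesday.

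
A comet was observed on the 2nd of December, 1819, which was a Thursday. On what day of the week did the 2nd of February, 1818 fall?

Monday

Count forward from the earlier date (February 2, 1818) to the later (December 2, 1819):
Day-of-year of February 2, 1818: 33.
Day-of-year of December 2, 1819: 336.
1818 has 365 days, so 365 − 33 = 332 days remain in 1818.
Total: 332 + 336 = 668 days.
668 mod 7 = 3, so 3 days before Thursday is Monday.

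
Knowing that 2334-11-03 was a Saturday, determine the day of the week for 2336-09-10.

Day-of-year of November 3, 2334: 307.
Day-of-year of September 10, 2336: 254.
2334 has 365 days, so 365 − 307 = 58 days remain in 2334.
Full years: 2335: 365. Sum = 365.
Total: 58 + 365 + 254 = 677 days.
677 mod 7 = 5, so 5 days after Saturday is Thursday.

Thursday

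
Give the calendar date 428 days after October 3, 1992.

December 5, 1993

Count 428 days after October 3, 1992:
Day-of-year of October 3, 1992: 277.
Day-of-year of December 5, 1993: 339.
1992 has 366 days, so 366 − 277 = 89 days remain in 1992.
Total: 89 + 339 = 428 days.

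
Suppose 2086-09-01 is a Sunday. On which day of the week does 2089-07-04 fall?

September 1, 2086 → September 1, 2087: 365 days.
September 1, 2087 → September 1, 2088: 366 days (2088 is a leap year).
September 2088: 30 − 1 = 29 days remain.
Then 9 full months totalling 273 days.
July 1–4, 2089: 4 days.
Residual: 306 days.
Total: 1037 days.
1037 mod 7 = 1, so 1 day after Sunday is Monday.

Monday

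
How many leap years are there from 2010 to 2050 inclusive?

10

Years divisible by 4 in [2010, 2050]: 2012, 2016, 2020, 2024, 2028, 2032, 2036, 2040, 2044, 2048.
No century exceptions apply. Count: 10.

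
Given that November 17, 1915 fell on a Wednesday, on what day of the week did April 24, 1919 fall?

Day-of-year of November 17, 1915: 321.
Day-of-year of April 24, 1919: 114.
1915 has 365 days, so 365 − 321 = 44 days remain in 1915.
Full years: 1916: 366; 1917: 365; 1918: 365. Sum = 1096.
Total: 44 + 1096 + 114 = 1254 days.
1254 mod 7 = 1, so 1 day after Wednesday is Thursday.

Thursday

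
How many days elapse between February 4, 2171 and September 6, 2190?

7154

Day-of-year of February 4, 2171: 35.
Day-of-year of September 6, 2190: 249.
2171 has 365 days, so 365 − 35 = 330 days remain in 2171.
Full years 2172–2189: 13 common + 5 leap = 13×365 + 5×366 = 6575 days.
Total: 330 + 6575 + 249 = 7154 days.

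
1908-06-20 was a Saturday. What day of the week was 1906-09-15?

Saturday

Count forward from the earlier date (September 15, 1906) to the later (June 20, 1908):
September 15, 1906 → September 15, 1907: 365 days.
September 1907: 30 − 15 = 15 days remain.
Then October (31), November (30), December (31), January (31), February 1908 (29), March (31), April (30), May (31): 31 + 30 + 31 + 31 + 29 + 31 + 30 + 31 = 244 days.
June 1–20, 1908: 20 days.
Residual: 279 days.
Total: 644 days.
644 is a multiple of 7, so 1906-09-15 falls on the same weekday: Saturday.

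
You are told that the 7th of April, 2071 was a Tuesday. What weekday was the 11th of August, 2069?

Count forward from the earlier date (August 11, 2069) to the later (April 7, 2071):
Day-of-year of August 11, 2069: 223.
Day-of-year of April 7, 2071: 97.
2069 has 365 days, so 365 − 223 = 142 days remain in 2069.
Full years: 2070: 365. Sum = 365.
Total: 142 + 365 + 97 = 604 days.
604 mod 7 = 2, so 2 days before Tuesday is Sunday.

Sunday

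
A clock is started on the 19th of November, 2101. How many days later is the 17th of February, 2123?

7760

Day-of-year of November 19, 2101: 323.
Day-of-year of February 17, 2123: 48.
2101 has 365 days, so 365 − 323 = 42 days remain in 2101.
Full years 2102–2122: 16 common + 5 leap = 16×365 + 5×366 = 7670 days.
Total: 42 + 7670 + 48 = 7760 days.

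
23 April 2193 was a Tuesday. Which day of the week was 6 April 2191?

Wednesday

Count forward from the earlier date (April 6, 2191) to the later (April 23, 2193):
April 2191: 30 − 6 = 24 days remain.
Then 23 full months totalling 701 days.
April 1–23, 2193: 23 days.
Total: 24 + 701 + 23 = 748 days.
748 mod 7 = 6, so 6 days before Tuesday is Wednesday.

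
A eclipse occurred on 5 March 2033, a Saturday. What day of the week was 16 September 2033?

March 2033: 31 − 5 = 26 days remain.
Then April (30), May (31), June (30), July (31), August (31): 30 + 31 + 30 + 31 + 31 = 153 days.
September 1–16, 2033: 16 days.
Total: 26 + 153 + 16 = 195 days.
195 mod 7 = 6, so 6 days after Saturday is Friday.

Friday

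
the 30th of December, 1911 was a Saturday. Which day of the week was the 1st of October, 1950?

Sunday

Day-of-year of December 30, 1911: 364.
Day-of-year of October 1, 1950: 274.
1911 has 365 days, so 365 − 364 = 1 days remain in 1911.
Full years 1912–1949: 28 common + 10 leap = 28×365 + 10×366 = 13880 days.
Total: 1 + 13880 + 274 = 14155 days.
14155 mod 7 = 1, so 1 day after Saturday is Sunday.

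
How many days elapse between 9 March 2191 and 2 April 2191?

24

March 2191: 31 − 9 = 22 days remain.
April 1–2, 2191: 2 days.
Total: 22 + 2 = 24 days.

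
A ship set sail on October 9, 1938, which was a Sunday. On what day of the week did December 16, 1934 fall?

Count forward from the earlier date (December 16, 1934) to the later (October 9, 1938):
Day-of-year of December 16, 1934: 350.
Day-of-year of October 9, 1938: 282.
1934 has 365 days, so 365 − 350 = 15 days remain in 1934.
Full years: 1935: 365; 1936: 366; 1937: 365. Sum = 1096.
Total: 15 + 1096 + 282 = 1393 days.
1393 is a multiple of 7, so December 16, 1934 falls on the same weekday: Sunday.

Sunday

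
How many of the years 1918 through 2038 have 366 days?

Years divisible by 4: 1920, 1924, …, 2036 — 30 in all.
2000 is divisible by 400, so still leap.
No century exceptions apply. Count: 30.

30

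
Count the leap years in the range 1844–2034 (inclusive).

Years divisible by 4: 1844, 1848, …, 2032 — 48 in all.
Of these, 1900 is divisible by 100 but not 400, so not leap.
2000 is divisible by 400, so still leap.
Leap years: 48 − 1 = 47.

47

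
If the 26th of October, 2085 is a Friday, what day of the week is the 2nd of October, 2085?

Count forward from the earlier date (October 2, 2085) to the later (October 26, 2085):
Within October 2085: 26 − 2 = 24 days.
24 mod 7 = 3, so 3 days before Friday is Tuesday.

Tuesday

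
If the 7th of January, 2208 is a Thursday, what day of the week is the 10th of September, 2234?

From January 7, 2208 to January 7, 2234: 26 years, of which 7 contain a Feb 29 — 19×365 + 7×366 = 9497 days.
January 2234: 31 − 7 = 24 days remain.
Then February 2234 (28), March (31), April (30), May (31), June (30), July (31), August (31): 28 + 31 + 30 + 31 + 30 + 31 + 31 = 212 days.
September 1–10, 2234: 10 days.
Residual: 246 days.
Total: 9743 days.
9743 mod 7 = 6, so 6 days after Thursday is Wednesday.

Wednesday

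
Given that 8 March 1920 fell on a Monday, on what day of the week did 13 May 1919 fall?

Tuesday

Count forward from the earlier date (May 13, 1919) to the later (March 8, 1920):
May 1919: 31 − 13 = 18 days remain.
Then 9 full months totalling 274 days.
March 1–8, 1920: 8 days.
Residual: 300 days.
Total: 300 days.
300 mod 7 = 6, so 6 days before Monday is Tuesday.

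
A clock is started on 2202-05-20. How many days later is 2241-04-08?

From May 20, 2202 to May 20, 2240: 38 years, of which 10 contain a Feb 29 — 28×365 + 10×366 = 13880 days.
May 2240: 31 − 20 = 11 days remain.
Then 10 full months totalling 304 days.
April 1–8, 2241: 8 days.
Residual: 323 days.
Total: 14203 days.

14203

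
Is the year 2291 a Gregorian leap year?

2291 is not a leap year.

No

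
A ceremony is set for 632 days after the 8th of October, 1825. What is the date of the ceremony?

the 2nd of July, 1827

Count 632 days after October 8, 1825:
Day-of-year of October 8, 1825: 281.
Day-of-year of July 2, 1827: 183.
1825 has 365 days, so 365 − 281 = 84 days remain in 1825.
Full years: 1826: 365. Sum = 365.
Total: 84 + 365 + 183 = 632 days.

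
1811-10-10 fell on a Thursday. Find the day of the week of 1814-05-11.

October 10, 1811 → October 10, 1812: 366 days (1812 is a leap year).
October 10, 1812 → October 10, 1813: 365 days.
October 1813: 31 − 10 = 21 days remain.
Then November (30), December (31), January (31), February 1814 (28), March (31), April (30): 30 + 31 + 31 + 28 + 31 + 30 = 181 days.
May 1–11, 1814: 11 days.
Residual: 213 days.
Total: 944 days.
944 mod 7 = 6, so 6 days after Thursday is Wednesday.

Wednesday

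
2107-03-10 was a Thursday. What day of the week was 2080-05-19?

Sunday

Count forward from the earlier date (May 19, 2080) to the later (March 10, 2107):
From May 19, 2080 to May 19, 2106: 26 years, of which 5 contain a Feb 29 — 21×365 + 5×366 = 9495 days.
(2100 is not a leap year (divisible by 100 but not 400).)
May 2106: 31 − 19 = 12 days remain.
Then 9 full months totalling 273 days.
March 1–10, 2107: 10 days.
Residual: 295 days.
Total: 9790 days.
9790 mod 7 = 4, so 4 days before Thursday is Sunday.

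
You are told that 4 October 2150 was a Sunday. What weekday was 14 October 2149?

Count forward from the earlier date (October 14, 2149) to the later (October 4, 2150):
October 2149: 31 − 14 = 17 days remain.
Then 11 full months totalling 334 days.
October 1–4, 2150: 4 days.
Total: 17 + 334 + 4 = 355 days.
355 mod 7 = 5, so 5 days before Sunday is Tuesday.

Tuesday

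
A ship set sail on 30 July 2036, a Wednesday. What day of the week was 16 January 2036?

Count forward from the earlier date (January 16, 2036) to the later (July 30, 2036):
January 2036: 31 − 16 = 15 days remain.
Then February 2036 (29), March (31), April (30), May (31), June (30): 29 + 31 + 30 + 31 + 30 = 151 days.
July 1–30, 2036: 30 days.
Total: 15 + 151 + 30 = 196 days.
196 is a multiple of 7, so 16 January 2036 falls on the same weekday: Wednesday.

Wednesday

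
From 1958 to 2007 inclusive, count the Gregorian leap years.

12

Years divisible by 4 in [1958, 2007]: 1960, 1964, 1968, 1972, 1976, 1980, 1984, 1988, 1992, 1996, 2000, 2004.
2000 is divisible by 400, so still leap.
No century exceptions apply. Count: 12.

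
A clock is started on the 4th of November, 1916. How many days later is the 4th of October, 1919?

Day-of-year of November 4, 1916: 309.
Day-of-year of October 4, 1919: 277.
1916 has 366 days, so 366 − 309 = 57 days remain in 1916.
Full years: 1917: 365; 1918: 365. Sum = 730.
Total: 57 + 730 + 277 = 1064 days.

1064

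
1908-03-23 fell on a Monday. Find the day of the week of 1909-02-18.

March 1908: 31 − 23 = 8 days remain.
Then 10 full months totalling 306 days.
February 1–18, 1909: 18 days (1909 is not a leap year).
Total: 8 + 306 + 18 = 332 days.
332 mod 7 = 3, so 3 days after Monday is Thursday.

Thursday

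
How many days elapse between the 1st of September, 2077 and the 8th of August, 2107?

From September 1, 2077 to September 1, 2106: 29 years, of which 6 contain a Feb 29 — 23×365 + 6×366 = 10591 days.
(2100 is not a leap year (divisible by 100 but not 400).)
September 2106: 30 − 1 = 29 days remain.
Then 10 full months totalling 304 days.
August 1–8, 2107: 8 days.
Residual: 341 days.
Total: 10932 days.

10932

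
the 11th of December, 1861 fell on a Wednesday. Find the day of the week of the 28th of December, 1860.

Friday

Count forward from the earlier date (December 28, 1860) to the later (December 11, 1861):
December 1860: 31 − 28 = 3 days remain.
Then 11 full months totalling 334 days.
December 1–11, 1861: 11 days.
Total: 3 + 334 + 11 = 348 days.
348 mod 7 = 5, so 5 days before Wednesday is Friday.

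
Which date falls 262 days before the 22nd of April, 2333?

the 3rd of August, 2332

Count 262 days before April 22, 2333:
August 2332: 31 − 3 = 28 days remain.
Then September (30), October (31), November (30), December (31), January (31), February 2333 (28), March (31): 30 + 31 + 30 + 31 + 31 + 28 + 31 = 212 days.
April 1–22, 2333: 22 days.
Total: 28 + 212 + 22 = 262 days.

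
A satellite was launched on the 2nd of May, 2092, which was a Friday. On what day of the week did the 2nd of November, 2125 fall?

Friday

From May 2, 2092 to May 2, 2125: 33 years, of which 7 contain a Feb 29 — 26×365 + 7×366 = 12052 days.
(2100 is not a leap year (divisible by 100 but not 400).)
May 2125: 31 − 2 = 29 days remain.
Then June (30), July (31), August (31), September (30), October (31): 30 + 31 + 31 + 30 + 31 = 153 days.
November 1–2, 2125: 2 days.
Residual: 184 days.
Total: 12236 days.
12236 is a multiple of 7, so the 2nd of November, 2125 falls on the same weekday: Friday.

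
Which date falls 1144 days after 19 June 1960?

7 August 1963

Count 1144 days after June 19, 1960:
Day-of-year of June 19, 1960: 171.
Day-of-year of August 7, 1963: 219.
1960 has 366 days, so 366 − 171 = 195 days remain in 1960.
Full years: 1961: 365; 1962: 365. Sum = 730.
Total: 195 + 730 + 219 = 1144 days.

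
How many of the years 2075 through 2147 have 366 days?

Years divisible by 4: 2076, 2080, …, 2144 — 18 in all.
Of these, 2100 is divisible by 100 but not 400, so not leap.
Leap years: 18 − 1 = 17.

17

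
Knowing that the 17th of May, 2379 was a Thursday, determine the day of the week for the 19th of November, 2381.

Thursday

May 17, 2379 → May 17, 2380: 366 days (2380 is a leap year).
May 17, 2380 → May 17, 2381: 365 days.
May 2381: 31 − 17 = 14 days remain.
Then June (30), July (31), August (31), September (30), October (31): 30 + 31 + 31 + 30 + 31 = 153 days.
November 1–19, 2381: 19 days.
Residual: 186 days.
Total: 917 days.
917 is a multiple of 7, so the 19th of November, 2381 falls on the same weekday: Thursday.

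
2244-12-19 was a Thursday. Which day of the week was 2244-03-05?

Tuesday

Count forward from the earlier date (March 5, 2244) to the later (December 19, 2244):
March 2244: 31 − 5 = 26 days remain.
Then April (30), May (31), June (30), July (31), August (31), September (30), October (31), November (30): 30 + 31 + 30 + 31 + 31 + 30 + 31 + 30 = 244 days.
December 1–19, 2244: 19 days.
Total: 26 + 244 + 19 = 289 days.
289 mod 7 = 2, so 2 days before Thursday is Tuesday.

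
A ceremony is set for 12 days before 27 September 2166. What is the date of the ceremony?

15 September 2166

Count 12 days before September 27, 2166:
Within September 2166: 27 − 15 = 12 days.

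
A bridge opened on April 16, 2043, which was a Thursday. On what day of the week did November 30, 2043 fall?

April 2043: 30 − 16 = 14 days remain.
Then May (31), June (30), July (31), August (31), September (30), October (31): 31 + 30 + 31 + 31 + 30 + 31 = 184 days.
November 1–30, 2043: 30 days.
Total: 14 + 184 + 30 = 228 days.
228 mod 7 = 4, so 4 days after Thursday is Monday.

Monday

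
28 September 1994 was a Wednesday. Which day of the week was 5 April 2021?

Monday

Day-of-year of September 28, 1994: 271.
Day-of-year of April 5, 2021: 95.
1994 has 365 days, so 365 − 271 = 94 days remain in 1994.
Full years 1995–2020: 19 common + 7 leap = 19×365 + 7×366 = 9497 days.
Total: 94 + 9497 + 95 = 9686 days.
9686 mod 7 = 5, so 5 days after Wednesday is Monday.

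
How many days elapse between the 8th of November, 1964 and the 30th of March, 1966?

507

November 8, 1964 → November 8, 1965: 365 days.
November 1965: 30 − 8 = 22 days remain.
Then December (31), January (31), February 1966 (28): 31 + 31 + 28 = 90 days.
March 1–30, 1966: 30 days.
Residual: 142 days.
Total: 507 days.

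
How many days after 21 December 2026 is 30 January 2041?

5154

Day-of-year of December 21, 2026: 355.
Day-of-year of January 30, 2041: 30.
2026 has 365 days, so 365 − 355 = 10 days remain in 2026.
Full years 2027–2040: 10 common + 4 leap = 10×365 + 4×366 = 5114 days.
Total: 10 + 5114 + 30 = 5154 days.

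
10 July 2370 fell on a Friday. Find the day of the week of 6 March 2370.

Friday

Count forward from the earlier date (March 6, 2370) to the later (July 10, 2370):
March 2370: 31 − 6 = 25 days remain.
Then April (30), May (31), June (30): 30 + 31 + 30 = 91 days.
July 1–10, 2370: 10 days.
Total: 25 + 91 + 10 = 126 days.
126 is a multiple of 7, so 6 March 2370 falls on the same weekday: Friday.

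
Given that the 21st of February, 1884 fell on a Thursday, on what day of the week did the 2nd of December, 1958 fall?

From February 21, 1884 to February 21, 1958: 74 years, of which 18 contain a Feb 29 — 56×365 + 18×366 = 27028 days.
(1900 is not a leap year (divisible by 100 but not 400).)
February 1958: 28 − 21 = 7 days remain (1958 is not a leap year, so February has 28 days).
Then 9 full months totalling 275 days.
December 1–2, 1958: 2 days.
Residual: 284 days.
Total: 27312 days.
27312 mod 7 = 5, so 5 days after Thursday is Tuesday.

Tuesday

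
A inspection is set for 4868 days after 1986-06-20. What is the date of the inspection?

1999-10-18

Count 4868 days after June 20, 1986:
Day-of-year of June 20, 1986: 171.
Day-of-year of October 18, 1999: 291.
1986 has 365 days, so 365 − 171 = 194 days remain in 1986.
Full years 1987–1998: 9 common + 3 leap = 9×365 + 3×366 = 4383 days.
Total: 194 + 4383 + 291 = 4868 days.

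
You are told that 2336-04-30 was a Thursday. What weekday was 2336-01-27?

Count forward from the earlier date (January 27, 2336) to the later (April 30, 2336):
January 2336: 31 − 27 = 4 days remain.
Then February 2336 (29), March (31): 29 + 31 = 60 days.
April 1–30, 2336: 30 days.
Total: 4 + 60 + 30 = 94 days.
94 mod 7 = 3, so 3 days before Thursday is Monday.

Monday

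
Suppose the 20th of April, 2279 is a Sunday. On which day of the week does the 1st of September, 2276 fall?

Friday

Count forward from the earlier date (September 1, 2276) to the later (April 20, 2279):
Day-of-year of September 1, 2276: 245.
Day-of-year of April 20, 2279: 110.
2276 has 366 days, so 366 − 245 = 121 days remain in 2276.
Full years: 2277: 365; 2278: 365. Sum = 730.
Total: 121 + 730 + 110 = 961 days.
961 mod 7 = 2, so 2 days before Sunday is Friday.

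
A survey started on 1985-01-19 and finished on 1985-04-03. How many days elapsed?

January 1985: 31 − 19 = 12 days remain.
Then February 1985 (28), March (31): 28 + 31 = 59 days.
April 1–3, 1985: 3 days.
Total: 12 + 59 + 3 = 74 days.

74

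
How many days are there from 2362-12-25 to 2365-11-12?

December 25, 2362 → December 25, 2363: 365 days.
December 25, 2363 → December 25, 2364: 366 days (2364 is a leap year).
December 2364: 31 − 25 = 6 days remain.
Then 10 full months totalling 304 days.
November 1–12, 2365: 12 days.
Residual: 322 days.
Total: 1053 days.

1053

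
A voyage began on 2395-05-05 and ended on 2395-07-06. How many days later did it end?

May 2395: 31 − 5 = 26 days remain.
Then June (30): 30 days.
July 1–6, 2395: 6 days.
Total: 26 + 30 + 6 = 62 days.

62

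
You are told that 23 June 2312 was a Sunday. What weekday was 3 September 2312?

June 2312: 30 − 23 = 7 days remain.
Then July (31), August (31): 31 + 31 = 62 days.
September 1–3, 2312: 3 days.
Total: 7 + 62 + 3 = 72 days.
72 mod 7 = 2, so 2 days after Sunday is Tuesday.

Tuesday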